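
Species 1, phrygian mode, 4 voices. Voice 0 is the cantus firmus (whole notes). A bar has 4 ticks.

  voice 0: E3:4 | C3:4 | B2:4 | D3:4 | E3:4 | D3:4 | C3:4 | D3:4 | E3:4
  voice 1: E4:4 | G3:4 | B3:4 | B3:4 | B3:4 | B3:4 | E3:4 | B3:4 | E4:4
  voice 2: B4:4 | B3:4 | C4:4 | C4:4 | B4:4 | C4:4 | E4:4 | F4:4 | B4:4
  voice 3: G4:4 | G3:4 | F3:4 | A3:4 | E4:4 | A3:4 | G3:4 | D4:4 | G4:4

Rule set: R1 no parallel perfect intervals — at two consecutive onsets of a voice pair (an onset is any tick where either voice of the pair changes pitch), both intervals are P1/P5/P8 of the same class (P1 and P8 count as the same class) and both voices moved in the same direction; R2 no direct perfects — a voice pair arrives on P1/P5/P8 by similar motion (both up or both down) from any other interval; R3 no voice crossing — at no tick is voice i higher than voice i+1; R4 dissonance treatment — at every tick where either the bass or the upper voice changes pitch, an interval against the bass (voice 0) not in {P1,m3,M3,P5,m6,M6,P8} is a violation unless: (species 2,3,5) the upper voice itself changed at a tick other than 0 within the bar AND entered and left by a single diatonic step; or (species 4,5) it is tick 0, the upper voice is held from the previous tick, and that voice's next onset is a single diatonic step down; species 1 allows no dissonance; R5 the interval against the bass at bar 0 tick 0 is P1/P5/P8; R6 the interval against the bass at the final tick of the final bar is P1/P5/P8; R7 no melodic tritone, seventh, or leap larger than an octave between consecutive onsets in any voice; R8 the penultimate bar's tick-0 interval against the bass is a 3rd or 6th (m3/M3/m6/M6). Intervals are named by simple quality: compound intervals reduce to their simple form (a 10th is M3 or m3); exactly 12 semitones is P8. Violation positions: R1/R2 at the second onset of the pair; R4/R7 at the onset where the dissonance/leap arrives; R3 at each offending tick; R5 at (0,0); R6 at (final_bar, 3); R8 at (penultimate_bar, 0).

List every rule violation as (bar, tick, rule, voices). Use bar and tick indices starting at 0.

bar 0: v0=E3 v1=E4 v2=B4 v3=G4 downbeat m3
bar 1: v0=C3 v1=G3 v2=B3 v3=G3 downbeat P5
bar 2: v0=B2 v1=B3 v2=C4 v3=F3 downbeat TT
bar 3: v0=D3 v1=B3 v2=C4 v3=A3 downbeat P5
bar 4: v0=E3 v1=B3 v2=B4 v3=E4 downbeat P8
bar 5: v0=D3 v1=B3 v2=C4 v3=A3 downbeat P5
bar 6: v0=C3 v1=E3 v2=E4 v3=G3 downbeat P5
bar 7: v0=D3 v1=B3 v2=F4 v3=D4 downbeat P8
bar 8: v0=E3 v1=E4 v2=B4 v3=G4 downbeat m3
  -> R3 @ bar 0 tick 0 v(2, 3): B4 above G4
  -> R5 @ bar 0 tick 0 v(0, 3): opens on m3
  -> R3 @ bar 0 tick 1 v(2, 3): B4 above G4
  -> R3 @ bar 0 tick 2 v(2, 3): B4 above G4
  -> R3 @ bar 0 tick 3 v(2, 3): B4 above G4
  -> R2 @ bar 1 tick 0 v(0, 1): E3/E4 P8 -> C3/G3 P5 similar
  -> R2 @ bar 1 tick 0 v(0, 3): E3/G4 m3 -> C3/G3 P5 similar
  -> R2 @ bar 1 tick 0 v(1, 3): E4/G4 m3 -> G3/G3 P1 similar
  -> R3 @ bar 1 tick 0 v(2, 3): B3 above G3
  -> R4 @ bar 1 tick 0 v(0, 2): C3/B3 M7 untreated
  -> R3 @ bar 1 tick 1 v(2, 3): B3 above G3
  -> R3 @ bar 1 tick 2 v(2, 3): B3 above G3
  -> R3 @ bar 1 tick 3 v(2, 3): B3 above G3
  -> R3 @ bar 2 tick 0 v(2, 3): C4 above F3
  -> R4 @ bar 2 tick 0 v(0, 2): B2/C4 m2 untreated
  -> R4 @ bar 2 tick 0 v(0, 3): B2/F3 TT untreated
  -> R3 @ bar 2 tick 1 v(2, 3): C4 above F3
  -> R3 @ bar 2 tick 2 v(2, 3): C4 above F3
  -> R3 @ bar 2 tick 3 v(2, 3): C4 above F3
  -> R2 @ bar 3 tick 0 v(0, 3): B2/F3 TT -> D3/A3 P5 similar
  -> R3 @ bar 3 tick 0 v(2, 3): C4 above A3
  -> R4 @ bar 3 tick 0 v(0, 2): D3/C4 m7 untreated
  -> R3 @ bar 3 tick 1 v(2, 3): C4 above A3
  -> R3 @ bar 3 tick 2 v(2, 3): C4 above A3
  -> R3 @ bar 3 tick 3 v(2, 3): C4 above A3
  -> R2 @ bar 4 tick 0 v(0, 2): D3/C4 m7 -> E3/B4 P5 similar
  -> R2 @ bar 4 tick 0 v(0, 3): D3/A3 P5 -> E3/E4 P8 similar
  -> R2 @ bar 4 tick 0 v(2, 3): C4/A3 m3 -> B4/E4 P5 similar
  -> R3 @ bar 4 tick 0 v(2, 3): B4 above E4
  -> R7 @ bar 4 tick 0 v(2,): C4->B4 leap 11st
  -> R3 @ bar 4 tick 1 v(2, 3): B4 above E4
  -> R3 @ bar 4 tick 2 v(2, 3): B4 above E4
  -> R3 @ bar 4 tick 3 v(2, 3): B4 above E4
  -> R2 @ bar 5 tick 0 v(0, 3): E3/E4 P8 -> D3/A3 P5 similar
  -> R3 @ bar 5 tick 0 v(2, 3): C4 above A3
  -> R4 @ bar 5 tick 0 v(0, 2): D3/C4 m7 untreated
  -> R7 @ bar 5 tick 0 v(2,): B4->C4 leap 11st
  -> R3 @ bar 5 tick 1 v(2, 3): C4 above A3
  -> R3 @ bar 5 tick 2 v(2, 3): C4 above A3
  -> R3 @ bar 5 tick 3 v(2, 3): C4 above A3
  -> R1 @ bar 6 tick 0 v(0, 3): D3/A3 P5 -> C3/G3 P5 similar
  -> R3 @ bar 6 tick 0 v(2, 3): E4 above G3
  -> R3 @ bar 6 tick 1 v(2, 3): E4 above G3
  -> R3 @ bar 6 tick 2 v(2, 3): E4 above G3
  -> R3 @ bar 6 tick 3 v(2, 3): E4 above G3
  -> R2 @ bar 7 tick 0 v(0, 3): C3/G3 P5 -> D3/D4 P8 similar
  -> R3 @ bar 7 tick 0 v(2, 3): F4 above D4
  -> R8 @ bar 7 tick 0 v(0, 3): penult P8 not 3rd/6th
  -> R3 @ bar 7 tick 1 v(2, 3): F4 above D4
  -> R3 @ bar 7 tick 2 v(2, 3): F4 above D4
  -> R3 @ bar 7 tick 3 v(2, 3): F4 above D4
  -> R2 @ bar 8 tick 0 v(0, 1): D3/B3 M6 -> E3/E4 P8 similar
  -> R2 @ bar 8 tick 0 v(0, 2): D3/F4 m3 -> E3/B4 P5 similar
  -> R2 @ bar 8 tick 0 v(1, 2): B3/F4 TT -> E4/B4 P5 similar
  -> R3 @ bar 8 tick 0 v(2, 3): B4 above G4
  -> R7 @ bar 8 tick 0 v(2,): F4->B4 leap 6st
  -> R3 @ bar 8 tick 1 v(2, 3): B4 above G4
  -> R3 @ bar 8 tick 2 v(2, 3): B4 above G4
  -> R3 @ bar 8 tick 3 v(2, 3): B4 above G4
  -> R6 @ bar 8 tick 3 v(0, 3): closes on m3

(0, 0, R3, (2, 3))
(0, 0, R5, (0, 3))
(0, 1, R3, (2, 3))
(0, 2, R3, (2, 3))
(0, 3, R3, (2, 3))
(1, 0, R2, (0, 1))
(1, 0, R2, (0, 3))
(1, 0, R2, (1, 3))
(1, 0, R3, (2, 3))
(1, 0, R4, (0, 2))
(1, 1, R3, (2, 3))
(1, 2, R3, (2, 3))
(1, 3, R3, (2, 3))
(2, 0, R3, (2, 3))
(2, 0, R4, (0, 2))
(2, 0, R4, (0, 3))
(2, 1, R3, (2, 3))
(2, 2, R3, (2, 3))
(2, 3, R3, (2, 3))
(3, 0, R2, (0, 3))
(3, 0, R3, (2, 3))
(3, 0, R4, (0, 2))
(3, 1, R3, (2, 3))
(3, 2, R3, (2, 3))
(3, 3, R3, (2, 3))
(4, 0, R2, (0, 2))
(4, 0, R2, (0, 3))
(4, 0, R2, (2, 3))
(4, 0, R3, (2, 3))
(4, 0, R7, (2,))
(4, 1, R3, (2, 3))
(4, 2, R3, (2, 3))
(4, 3, R3, (2, 3))
(5, 0, R2, (0, 3))
(5, 0, R3, (2, 3))
(5, 0, R4, (0, 2))
(5, 0, R7, (2,))
(5, 1, R3, (2, 3))
(5, 2, R3, (2, 3))
(5, 3, R3, (2, 3))
(6, 0, R1, (0, 3))
(6, 0, R3, (2, 3))
(6, 1, R3, (2, 3))
(6, 2, R3, (2, 3))
(6, 3, R3, (2, 3))
(7, 0, R2, (0, 3))
(7, 0, R3, (2, 3))
(7, 0, R8, (0, 3))
(7, 1, R3, (2, 3))
(7, 2, R3, (2, 3))
(7, 3, R3, (2, 3))
(8, 0, R2, (0, 1))
(8, 0, R2, (0, 2))
(8, 0, R2, (1, 2))
(8, 0, R3, (2, 3))
(8, 0, R7, (2,))
(8, 1, R3, (2, 3))
(8, 2, R3, (2, 3))
(8, 3, R3, (2, 3))
(8, 3, R6, (0, 3))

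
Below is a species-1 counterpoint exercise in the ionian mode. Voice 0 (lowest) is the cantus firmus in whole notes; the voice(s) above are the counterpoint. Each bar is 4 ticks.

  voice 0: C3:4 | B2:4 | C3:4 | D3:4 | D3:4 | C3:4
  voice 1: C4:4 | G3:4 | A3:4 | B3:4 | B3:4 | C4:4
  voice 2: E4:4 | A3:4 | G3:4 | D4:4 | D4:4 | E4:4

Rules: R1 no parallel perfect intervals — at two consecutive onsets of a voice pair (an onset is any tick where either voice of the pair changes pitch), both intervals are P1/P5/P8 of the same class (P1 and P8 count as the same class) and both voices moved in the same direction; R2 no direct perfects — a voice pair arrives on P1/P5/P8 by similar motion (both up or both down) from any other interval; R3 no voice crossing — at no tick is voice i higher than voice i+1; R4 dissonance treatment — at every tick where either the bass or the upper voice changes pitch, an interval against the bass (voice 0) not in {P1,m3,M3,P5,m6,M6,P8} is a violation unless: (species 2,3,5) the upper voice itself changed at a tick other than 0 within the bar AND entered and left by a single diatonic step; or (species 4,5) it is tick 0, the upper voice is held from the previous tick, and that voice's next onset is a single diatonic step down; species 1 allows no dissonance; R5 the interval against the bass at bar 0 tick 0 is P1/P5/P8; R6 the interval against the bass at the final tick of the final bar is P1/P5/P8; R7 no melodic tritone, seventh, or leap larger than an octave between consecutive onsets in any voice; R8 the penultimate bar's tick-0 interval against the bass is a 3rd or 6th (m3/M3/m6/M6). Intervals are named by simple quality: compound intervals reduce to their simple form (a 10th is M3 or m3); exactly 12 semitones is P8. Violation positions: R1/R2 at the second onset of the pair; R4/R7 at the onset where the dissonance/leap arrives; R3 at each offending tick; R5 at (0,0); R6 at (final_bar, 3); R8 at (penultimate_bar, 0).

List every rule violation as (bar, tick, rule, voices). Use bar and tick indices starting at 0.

bar 0: v0=C3 v1=C4 v2=E4 downbeat M3
bar 1: v0=B2 v1=G3 v2=A3 downbeat m7
bar 2: v0=C3 v1=A3 v2=G3 downbeat P5
bar 3: v0=D3 v1=B3 v2=D4 downbeat P8
bar 4: v0=D3 v1=B3 v2=D4 downbeat P8
bar 5: v0=C3 v1=C4 v2=E4 downbeat M3
  -> R5 @ bar 0 tick 0 v(0, 2): opens on M3
  -> R4 @ bar 1 tick 0 v(0, 2): B2/A3 m7 untreated
  -> R3 @ bar 2 tick 0 v(1, 2): A3 above G3
  -> R3 @ bar 2 tick 1 v(1, 2): A3 above G3
  -> R3 @ bar 2 tick 2 v(1, 2): A3 above G3
  -> R3 @ bar 2 tick 3 v(1, 2): A3 above G3
  -> R2 @ bar 3 tick 0 v(0, 2): C3/G3 P5 -> D3/D4 P8 similar
  -> R8 @ bar 4 tick 0 v(0, 2): penult P8 not 3rd/6th
  -> R6 @ bar 5 tick 3 v(0, 2): closes on M3

(0, 0, R5, (0, 2))
(1, 0, R4, (0, 2))
(2, 0, R3, (1, 2))
(2, 1, R3, (1, 2))
(2, 2, R3, (1, 2))
(2, 3, R3, (1, 2))
(3, 0, R2, (0, 2))
(4, 0, R8, (0, 2))
(5, 3, R6, (0, 2))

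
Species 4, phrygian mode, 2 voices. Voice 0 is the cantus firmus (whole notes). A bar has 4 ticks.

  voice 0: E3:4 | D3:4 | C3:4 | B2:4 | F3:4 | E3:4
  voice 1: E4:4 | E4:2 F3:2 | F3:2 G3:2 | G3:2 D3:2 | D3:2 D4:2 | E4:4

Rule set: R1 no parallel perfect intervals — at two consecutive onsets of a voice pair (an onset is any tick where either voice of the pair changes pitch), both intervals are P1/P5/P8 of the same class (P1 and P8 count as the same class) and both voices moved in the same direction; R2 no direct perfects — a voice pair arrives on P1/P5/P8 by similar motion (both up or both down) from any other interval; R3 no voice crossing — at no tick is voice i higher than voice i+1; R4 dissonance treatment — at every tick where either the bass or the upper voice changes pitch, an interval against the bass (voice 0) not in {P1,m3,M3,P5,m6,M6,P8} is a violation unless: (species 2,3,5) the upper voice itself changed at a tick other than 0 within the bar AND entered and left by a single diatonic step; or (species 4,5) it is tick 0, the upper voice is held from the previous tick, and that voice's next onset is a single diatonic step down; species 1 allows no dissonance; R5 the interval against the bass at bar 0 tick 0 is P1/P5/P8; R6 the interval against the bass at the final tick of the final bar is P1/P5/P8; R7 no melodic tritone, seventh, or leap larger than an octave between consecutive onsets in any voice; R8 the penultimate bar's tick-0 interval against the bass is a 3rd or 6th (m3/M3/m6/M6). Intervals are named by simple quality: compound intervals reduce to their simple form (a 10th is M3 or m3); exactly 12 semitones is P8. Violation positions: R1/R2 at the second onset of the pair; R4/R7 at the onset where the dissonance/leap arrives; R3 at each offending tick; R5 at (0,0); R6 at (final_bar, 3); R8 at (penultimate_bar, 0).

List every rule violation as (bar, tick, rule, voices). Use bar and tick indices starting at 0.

bar 0: v0=E3 v1=E4 downbeat P8
bar 1: v0=D3 v1=E4 downbeat M2
bar 2: v0=C3 v1=F3 downbeat P4
bar 3: v0=B2 v1=G3 downbeat m6
bar 4: v0=F3 v1=D3 downbeat m3
bar 5: v0=E3 v1=E4 downbeat P8
  -> R4 @ bar 1 tick 0 v(0, 1): D3/E4 M2 untreated
  -> R7 @ bar 1 tick 2 v(1,): E4->F3 leap 11st
  -> R4 @ bar 2 tick 0 v(0, 1): C3/F3 P4 untreated
  -> R3 @ bar 4 tick 0 v(0, 1): F3 above D3
  -> R7 @ bar 4 tick 0 v(0,): B2->F3 leap 6st
  -> R3 @ bar 4 tick 1 v(0, 1): F3 above D3

(1, 0, R4, (0, 1))
(1, 2, R7, (1,))
(2, 0, R4, (0, 1))
(4, 0, R3, (0, 1))
(4, 0, R7, (0,))
(4, 1, R3, (0, 1))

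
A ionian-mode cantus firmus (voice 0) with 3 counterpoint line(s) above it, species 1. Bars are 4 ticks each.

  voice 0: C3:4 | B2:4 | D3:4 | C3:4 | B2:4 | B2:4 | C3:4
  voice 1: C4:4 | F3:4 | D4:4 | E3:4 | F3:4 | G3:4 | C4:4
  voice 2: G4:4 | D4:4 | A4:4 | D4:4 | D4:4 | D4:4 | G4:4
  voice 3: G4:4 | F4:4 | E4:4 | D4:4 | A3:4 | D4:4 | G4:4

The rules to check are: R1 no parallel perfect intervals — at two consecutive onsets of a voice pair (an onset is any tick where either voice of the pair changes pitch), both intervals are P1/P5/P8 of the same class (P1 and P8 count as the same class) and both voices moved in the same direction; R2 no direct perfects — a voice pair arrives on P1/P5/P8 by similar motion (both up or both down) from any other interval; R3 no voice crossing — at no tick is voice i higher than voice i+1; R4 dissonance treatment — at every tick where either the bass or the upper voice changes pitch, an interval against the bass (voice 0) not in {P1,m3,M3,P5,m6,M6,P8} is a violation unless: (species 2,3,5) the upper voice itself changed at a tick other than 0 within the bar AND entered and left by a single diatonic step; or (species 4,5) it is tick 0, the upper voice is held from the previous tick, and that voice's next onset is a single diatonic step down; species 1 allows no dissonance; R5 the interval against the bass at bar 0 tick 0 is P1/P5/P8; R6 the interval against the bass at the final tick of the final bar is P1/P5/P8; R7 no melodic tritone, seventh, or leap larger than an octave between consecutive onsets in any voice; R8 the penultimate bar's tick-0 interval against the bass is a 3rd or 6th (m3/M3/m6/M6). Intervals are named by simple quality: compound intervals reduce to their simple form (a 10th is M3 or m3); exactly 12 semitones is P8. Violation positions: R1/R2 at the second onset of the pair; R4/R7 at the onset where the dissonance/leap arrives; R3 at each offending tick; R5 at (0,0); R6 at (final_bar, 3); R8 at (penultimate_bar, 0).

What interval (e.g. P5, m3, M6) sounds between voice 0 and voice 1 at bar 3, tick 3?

M3

voice 0=C3 voice 1=E3 -> M3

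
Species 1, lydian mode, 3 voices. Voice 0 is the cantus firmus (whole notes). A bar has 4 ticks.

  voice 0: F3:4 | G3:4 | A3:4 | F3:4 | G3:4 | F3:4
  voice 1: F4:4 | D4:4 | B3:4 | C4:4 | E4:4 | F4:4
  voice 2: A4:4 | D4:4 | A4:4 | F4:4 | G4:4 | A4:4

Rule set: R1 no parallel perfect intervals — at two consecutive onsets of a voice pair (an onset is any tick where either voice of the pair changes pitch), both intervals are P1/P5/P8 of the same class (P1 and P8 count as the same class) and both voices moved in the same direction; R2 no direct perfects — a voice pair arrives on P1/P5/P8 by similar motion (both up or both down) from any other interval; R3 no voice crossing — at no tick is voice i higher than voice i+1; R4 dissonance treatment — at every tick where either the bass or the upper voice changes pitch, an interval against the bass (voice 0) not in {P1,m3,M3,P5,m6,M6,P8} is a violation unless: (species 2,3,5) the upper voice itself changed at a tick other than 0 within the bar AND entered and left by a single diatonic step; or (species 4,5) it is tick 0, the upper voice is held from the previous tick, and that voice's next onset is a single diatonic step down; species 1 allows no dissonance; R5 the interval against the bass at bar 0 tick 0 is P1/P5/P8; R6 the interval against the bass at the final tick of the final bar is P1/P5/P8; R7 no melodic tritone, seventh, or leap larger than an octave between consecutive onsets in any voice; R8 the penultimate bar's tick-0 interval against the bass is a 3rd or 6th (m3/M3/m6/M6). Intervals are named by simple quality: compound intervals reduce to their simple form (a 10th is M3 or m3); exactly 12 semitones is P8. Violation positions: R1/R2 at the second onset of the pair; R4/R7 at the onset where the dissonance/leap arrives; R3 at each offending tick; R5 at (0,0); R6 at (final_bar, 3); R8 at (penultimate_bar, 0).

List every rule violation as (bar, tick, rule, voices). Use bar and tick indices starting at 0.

(0, 0, R5, (0, 2))
(1, 0, R2, (1, 2))
(2, 0, R2, (0, 2))
(2, 0, R4, (0, 1))
(3, 0, R1, (0, 2))
(4, 0, R1, (0, 2))
(4, 0, R8, (0, 2))
(5, 3, R6, (0, 2))

bar 0: v0=F3 v1=F4 v2=A4 downbeat M3
bar 1: v0=G3 v1=D4 v2=D4 downbeat P5
bar 2: v0=A3 v1=B3 v2=A4 downbeat P8
bar 3: v0=F3 v1=C4 v2=F4 downbeat P8
bar 4: v0=G3 v1=E4 v2=G4 downbeat P8
bar 5: v0=F3 v1=F4 v2=A4 downbeat M3
  -> R5 @ bar 0 tick 0 v(0, 2): opens on M3
  -> R2 @ bar 1 tick 0 v(1, 2): F4/A4 M3 -> D4/D4 P1 similar
  -> R2 @ bar 2 tick 0 v(0, 2): G3/D4 P5 -> A3/A4 P8 similar
  -> R4 @ bar 2 tick 0 v(0, 1): A3/B3 M2 untreated
  -> R1 @ bar 3 tick 0 v(0, 2): A3/A4 P8 -> F3/F4 P8 similar
  -> R1 @ bar 4 tick 0 v(0, 2): F3/F4 P8 -> G3/G4 P8 similar
  -> R8 @ bar 4 tick 0 v(0, 2): penult P8 not 3rd/6th
  -> R6 @ bar 5 tick 3 v(0, 2): closes on M3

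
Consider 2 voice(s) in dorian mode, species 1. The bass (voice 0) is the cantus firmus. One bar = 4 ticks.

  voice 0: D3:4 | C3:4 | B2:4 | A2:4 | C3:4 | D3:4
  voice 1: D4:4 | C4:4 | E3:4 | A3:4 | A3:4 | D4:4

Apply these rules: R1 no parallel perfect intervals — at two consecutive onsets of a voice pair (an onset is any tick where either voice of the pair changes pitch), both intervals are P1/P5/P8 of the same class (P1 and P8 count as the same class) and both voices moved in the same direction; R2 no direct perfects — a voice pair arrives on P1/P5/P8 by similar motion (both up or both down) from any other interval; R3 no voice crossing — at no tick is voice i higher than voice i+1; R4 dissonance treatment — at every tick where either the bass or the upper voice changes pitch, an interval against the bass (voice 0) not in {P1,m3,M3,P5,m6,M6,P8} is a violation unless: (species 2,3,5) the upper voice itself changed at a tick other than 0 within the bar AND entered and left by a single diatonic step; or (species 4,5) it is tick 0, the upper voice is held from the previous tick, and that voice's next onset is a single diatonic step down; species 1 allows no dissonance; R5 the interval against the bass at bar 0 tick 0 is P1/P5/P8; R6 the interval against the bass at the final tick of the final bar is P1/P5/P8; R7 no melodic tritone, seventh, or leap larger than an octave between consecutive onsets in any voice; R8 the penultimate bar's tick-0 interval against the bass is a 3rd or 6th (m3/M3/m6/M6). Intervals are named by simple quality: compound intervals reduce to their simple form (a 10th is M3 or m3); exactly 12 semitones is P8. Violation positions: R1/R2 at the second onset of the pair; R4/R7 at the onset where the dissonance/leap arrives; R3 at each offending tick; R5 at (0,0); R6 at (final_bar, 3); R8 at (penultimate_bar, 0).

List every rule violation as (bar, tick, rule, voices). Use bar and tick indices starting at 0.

(1, 0, R1, (0, 1))
(2, 0, R4, (0, 1))
(5, 0, R2, (0, 1))

bar 0: v0=D3 v1=D4 downbeat P8
bar 1: v0=C3 v1=C4 downbeat P8
bar 2: v0=B2 v1=E3 downbeat P4
bar 3: v0=A2 v1=A3 downbeat P8
bar 4: v0=C3 v1=A3 downbeat M6
bar 5: v0=D3 v1=D4 downbeat P8
  -> R1 @ bar 1 tick 0 v(0, 1): D3/D4 P8 -> C3/C4 P8 similar
  -> R4 @ bar 2 tick 0 v(0, 1): B2/E3 P4 untreated
  -> R2 @ bar 5 tick 0 v(0, 1): C3/A3 M6 -> D3/D4 P8 similar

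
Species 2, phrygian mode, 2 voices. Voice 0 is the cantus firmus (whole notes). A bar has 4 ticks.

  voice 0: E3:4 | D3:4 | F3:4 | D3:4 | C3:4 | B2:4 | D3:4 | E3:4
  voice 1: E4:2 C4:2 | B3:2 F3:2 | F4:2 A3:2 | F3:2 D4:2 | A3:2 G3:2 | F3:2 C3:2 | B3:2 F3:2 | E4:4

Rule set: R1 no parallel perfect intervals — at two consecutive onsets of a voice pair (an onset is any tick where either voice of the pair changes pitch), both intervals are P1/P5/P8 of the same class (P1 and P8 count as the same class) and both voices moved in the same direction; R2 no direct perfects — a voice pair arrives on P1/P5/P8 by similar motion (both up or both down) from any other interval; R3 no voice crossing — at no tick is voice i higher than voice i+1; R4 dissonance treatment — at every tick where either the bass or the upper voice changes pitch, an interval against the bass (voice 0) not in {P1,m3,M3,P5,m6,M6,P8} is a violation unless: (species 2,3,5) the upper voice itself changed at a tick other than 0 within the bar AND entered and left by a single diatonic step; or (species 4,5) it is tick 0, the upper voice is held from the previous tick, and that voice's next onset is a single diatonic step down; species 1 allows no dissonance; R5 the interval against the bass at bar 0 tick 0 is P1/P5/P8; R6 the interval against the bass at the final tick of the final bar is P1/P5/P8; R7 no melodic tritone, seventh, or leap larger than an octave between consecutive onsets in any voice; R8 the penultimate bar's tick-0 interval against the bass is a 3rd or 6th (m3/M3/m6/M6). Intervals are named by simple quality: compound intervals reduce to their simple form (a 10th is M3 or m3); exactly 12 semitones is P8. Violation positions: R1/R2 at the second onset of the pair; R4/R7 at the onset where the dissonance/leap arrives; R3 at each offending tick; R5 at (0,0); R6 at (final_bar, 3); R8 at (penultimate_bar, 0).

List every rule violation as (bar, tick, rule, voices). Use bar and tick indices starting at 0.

(1, 2, R7, (1,))
(2, 0, R2, (0, 1))
(5, 0, R4, (0, 1))
(5, 2, R4, (0, 1))
(6, 0, R7, (1,))
(6, 2, R7, (1,))
(7, 0, R2, (0, 1))
(7, 0, R7, (1,))

bar 0: v0=E3 v1=E4 downbeat P8
bar 1: v0=D3 v1=B3 downbeat M6
bar 2: v0=F3 v1=F4 downbeat P8
bar 3: v0=D3 v1=F3 downbeat m3
bar 4: v0=C3 v1=A3 downbeat M6
bar 5: v0=B2 v1=F3 downbeat TT
bar 6: v0=D3 v1=B3 downbeat M6
bar 7: v0=E3 v1=E4 downbeat P8
  -> R7 @ bar 1 tick 2 v(1,): B3->F3 leap 6st
  -> R2 @ bar 2 tick 0 v(0, 1): D3/F3 m3 -> F3/F4 P8 similar
  -> R4 @ bar 5 tick 0 v(0, 1): B2/F3 TT untreated
  -> R4 @ bar 5 tick 2 v(0, 1): B2/C3 m2 untreated
  -> R7 @ bar 6 tick 0 v(1,): C3->B3 leap 11st
  -> R7 @ bar 6 tick 2 v(1,): B3->F3 leap 6st
  -> R2 @ bar 7 tick 0 v(0, 1): D3/F3 m3 -> E3/E4 P8 similar
  -> R7 @ bar 7 tick 0 v(1,): F3->E4 leap 11st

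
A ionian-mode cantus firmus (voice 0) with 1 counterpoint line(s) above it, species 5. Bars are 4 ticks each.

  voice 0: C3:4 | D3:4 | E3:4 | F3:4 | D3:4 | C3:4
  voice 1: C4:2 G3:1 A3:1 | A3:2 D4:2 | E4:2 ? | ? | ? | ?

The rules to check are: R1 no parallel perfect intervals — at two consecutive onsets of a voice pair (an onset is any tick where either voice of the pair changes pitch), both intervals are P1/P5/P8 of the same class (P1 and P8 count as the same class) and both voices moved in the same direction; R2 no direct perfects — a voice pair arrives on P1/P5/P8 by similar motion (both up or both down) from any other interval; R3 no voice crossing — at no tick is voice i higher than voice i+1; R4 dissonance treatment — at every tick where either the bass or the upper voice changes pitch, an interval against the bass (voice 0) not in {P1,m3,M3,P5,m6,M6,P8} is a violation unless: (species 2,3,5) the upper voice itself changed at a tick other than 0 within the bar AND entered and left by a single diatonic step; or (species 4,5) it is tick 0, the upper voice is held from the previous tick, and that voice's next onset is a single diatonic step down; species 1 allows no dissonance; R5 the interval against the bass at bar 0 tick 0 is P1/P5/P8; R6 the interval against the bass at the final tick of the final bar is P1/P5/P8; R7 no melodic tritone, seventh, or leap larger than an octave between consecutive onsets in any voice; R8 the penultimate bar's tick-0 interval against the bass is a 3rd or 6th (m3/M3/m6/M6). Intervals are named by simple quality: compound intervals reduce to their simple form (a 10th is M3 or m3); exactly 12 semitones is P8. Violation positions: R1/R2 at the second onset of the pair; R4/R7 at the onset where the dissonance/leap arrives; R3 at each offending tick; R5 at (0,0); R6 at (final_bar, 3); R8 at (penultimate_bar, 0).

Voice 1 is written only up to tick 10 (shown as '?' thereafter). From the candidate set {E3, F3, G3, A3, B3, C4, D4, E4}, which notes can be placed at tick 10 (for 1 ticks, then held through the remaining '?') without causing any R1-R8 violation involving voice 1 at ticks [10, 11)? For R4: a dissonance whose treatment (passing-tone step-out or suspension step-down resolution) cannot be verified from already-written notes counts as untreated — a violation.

{B3, C4, E3, E4, G3}

E3: legal
F3: violates R4,R7
G3: legal
A3: violates R4
B3: legal
C4: legal
D4: violates R4
E4: legal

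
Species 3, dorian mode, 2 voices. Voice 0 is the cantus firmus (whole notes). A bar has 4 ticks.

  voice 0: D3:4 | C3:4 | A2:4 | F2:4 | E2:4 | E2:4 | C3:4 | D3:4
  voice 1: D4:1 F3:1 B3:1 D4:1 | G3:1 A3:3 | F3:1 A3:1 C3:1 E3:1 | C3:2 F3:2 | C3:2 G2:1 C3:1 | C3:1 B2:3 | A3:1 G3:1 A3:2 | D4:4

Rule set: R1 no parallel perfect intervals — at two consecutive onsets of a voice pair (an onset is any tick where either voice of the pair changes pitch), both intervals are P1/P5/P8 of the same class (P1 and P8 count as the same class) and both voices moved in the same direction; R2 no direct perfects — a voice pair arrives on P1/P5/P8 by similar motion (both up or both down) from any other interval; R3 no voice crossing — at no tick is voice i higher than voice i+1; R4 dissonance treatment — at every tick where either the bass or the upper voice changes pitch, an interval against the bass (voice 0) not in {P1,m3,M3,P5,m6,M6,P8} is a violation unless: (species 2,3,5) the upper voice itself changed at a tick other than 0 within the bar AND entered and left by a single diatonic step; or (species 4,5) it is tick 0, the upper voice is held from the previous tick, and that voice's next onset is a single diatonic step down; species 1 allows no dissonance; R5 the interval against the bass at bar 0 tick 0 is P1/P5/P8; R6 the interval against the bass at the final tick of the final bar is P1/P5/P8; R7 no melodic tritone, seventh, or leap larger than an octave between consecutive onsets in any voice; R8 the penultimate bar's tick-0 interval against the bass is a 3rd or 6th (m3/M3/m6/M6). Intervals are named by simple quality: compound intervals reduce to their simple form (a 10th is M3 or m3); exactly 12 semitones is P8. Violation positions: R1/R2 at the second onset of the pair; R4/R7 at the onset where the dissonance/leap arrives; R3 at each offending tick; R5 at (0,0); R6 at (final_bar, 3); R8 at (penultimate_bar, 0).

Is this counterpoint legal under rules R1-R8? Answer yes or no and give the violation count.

bar 0: v0=D3 v1=D4 (P8)
bar 1: v0=C3 v1=G3 (P5)
bar 2: v0=A2 v1=F3 (m6)
bar 3: v0=F2 v1=C3 (P5)
bar 4: v0=E2 v1=C3 (m6)
bar 5: v0=E2 v1=C3 (m6)
bar 6: v0=C3 v1=A3 (M6)
bar 7: v0=D3 v1=D4 (P8)
  R7 @ bar0.2: F3->B3 leap 6st
  R2 @ bar1.0: D3/D4 P8 -> C3/G3 P5 similar
  R1 @ bar3.0: A2/E3 P5 -> F2/C3 P5 similar
  R7 @ bar6.0: B2->A3 leap 10st
  R2 @ bar7.0: C3/A3 M6 -> D3/D4 P8 similar

No (5 violations)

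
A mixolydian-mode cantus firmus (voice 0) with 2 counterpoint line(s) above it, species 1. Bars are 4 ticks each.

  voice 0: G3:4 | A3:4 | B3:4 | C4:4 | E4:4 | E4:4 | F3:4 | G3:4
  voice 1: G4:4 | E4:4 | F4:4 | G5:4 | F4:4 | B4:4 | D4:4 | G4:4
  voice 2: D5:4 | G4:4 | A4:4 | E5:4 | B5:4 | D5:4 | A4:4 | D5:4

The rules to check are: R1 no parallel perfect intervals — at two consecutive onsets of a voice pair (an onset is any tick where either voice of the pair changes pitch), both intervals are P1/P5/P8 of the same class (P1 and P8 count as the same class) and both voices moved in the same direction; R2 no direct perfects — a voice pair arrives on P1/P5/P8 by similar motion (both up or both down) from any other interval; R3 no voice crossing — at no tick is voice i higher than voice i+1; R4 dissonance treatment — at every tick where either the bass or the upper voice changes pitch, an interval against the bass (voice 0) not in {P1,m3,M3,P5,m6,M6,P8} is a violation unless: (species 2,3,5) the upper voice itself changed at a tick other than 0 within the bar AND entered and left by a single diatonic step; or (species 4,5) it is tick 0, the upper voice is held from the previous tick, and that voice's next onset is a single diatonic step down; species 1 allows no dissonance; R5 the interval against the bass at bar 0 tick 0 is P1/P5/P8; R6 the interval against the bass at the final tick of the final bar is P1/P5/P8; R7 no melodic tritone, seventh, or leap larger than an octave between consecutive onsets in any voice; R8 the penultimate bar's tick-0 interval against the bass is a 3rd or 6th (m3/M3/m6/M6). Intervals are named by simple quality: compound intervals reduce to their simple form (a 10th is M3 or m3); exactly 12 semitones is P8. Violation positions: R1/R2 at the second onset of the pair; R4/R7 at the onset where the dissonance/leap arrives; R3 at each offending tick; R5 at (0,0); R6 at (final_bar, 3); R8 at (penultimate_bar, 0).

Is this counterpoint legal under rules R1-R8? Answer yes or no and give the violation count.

bar 0: v0=G3 v1=G4 v2=D5 (P5)
bar 1: v0=A3 v1=E4 v2=G4 (m7)
bar 2: v0=B3 v1=F4 v2=A4 (m7)
bar 3: v0=C4 v1=G5 v2=E5 (M3)
bar 4: v0=E4 v1=F4 v2=B5 (P5)
bar 5: v0=E4 v1=B4 v2=D5 (m7)
bar 6: v0=F3 v1=D4 v2=A4 (M3)
bar 7: v0=G3 v1=G4 v2=D5 (P5)
  R4 @ bar1.0: A3/G4 m7 untreated
  R4 @ bar2.0: B3/F4 TT untreated
  R4 @ bar2.0: B3/A4 m7 untreated
  R2 @ bar3.0: B3/F4 TT -> C4/G5 P5 similar
  R3 @ bar3.0: G5 above E5
  R7 @ bar3.0: F4->G5 leap 14st
  R3 @ bar3.1: G5 above E5
  R3 @ bar3.2: G5 above E5
  R3 @ bar3.3: G5 above E5
  R2 @ bar4.0: C4/E5 M3 -> E4/B5 P5 similar
  R4 @ bar4.0: E4/F4 m2 untreated
  R7 @ bar4.0: G5->F4 leap 14st
  R4 @ bar5.0: E4/D5 m7 untreated
  R7 @ bar5.0: F4->B4 leap 6st
  R2 @ bar6.0: B4/D5 m3 -> D4/A4 P5 similar
  R7 @ bar6.0: E4->F3 leap 11st
  R1 @ bar7.0: D4/A4 P5 -> G4/D5 P5 similar
  R2 @ bar7.0: F3/D4 M6 -> G3/G4 P8 similar
  R2 @ bar7.0: F3/A4 M3 -> G3/D5 P5 similar

No (19 violations)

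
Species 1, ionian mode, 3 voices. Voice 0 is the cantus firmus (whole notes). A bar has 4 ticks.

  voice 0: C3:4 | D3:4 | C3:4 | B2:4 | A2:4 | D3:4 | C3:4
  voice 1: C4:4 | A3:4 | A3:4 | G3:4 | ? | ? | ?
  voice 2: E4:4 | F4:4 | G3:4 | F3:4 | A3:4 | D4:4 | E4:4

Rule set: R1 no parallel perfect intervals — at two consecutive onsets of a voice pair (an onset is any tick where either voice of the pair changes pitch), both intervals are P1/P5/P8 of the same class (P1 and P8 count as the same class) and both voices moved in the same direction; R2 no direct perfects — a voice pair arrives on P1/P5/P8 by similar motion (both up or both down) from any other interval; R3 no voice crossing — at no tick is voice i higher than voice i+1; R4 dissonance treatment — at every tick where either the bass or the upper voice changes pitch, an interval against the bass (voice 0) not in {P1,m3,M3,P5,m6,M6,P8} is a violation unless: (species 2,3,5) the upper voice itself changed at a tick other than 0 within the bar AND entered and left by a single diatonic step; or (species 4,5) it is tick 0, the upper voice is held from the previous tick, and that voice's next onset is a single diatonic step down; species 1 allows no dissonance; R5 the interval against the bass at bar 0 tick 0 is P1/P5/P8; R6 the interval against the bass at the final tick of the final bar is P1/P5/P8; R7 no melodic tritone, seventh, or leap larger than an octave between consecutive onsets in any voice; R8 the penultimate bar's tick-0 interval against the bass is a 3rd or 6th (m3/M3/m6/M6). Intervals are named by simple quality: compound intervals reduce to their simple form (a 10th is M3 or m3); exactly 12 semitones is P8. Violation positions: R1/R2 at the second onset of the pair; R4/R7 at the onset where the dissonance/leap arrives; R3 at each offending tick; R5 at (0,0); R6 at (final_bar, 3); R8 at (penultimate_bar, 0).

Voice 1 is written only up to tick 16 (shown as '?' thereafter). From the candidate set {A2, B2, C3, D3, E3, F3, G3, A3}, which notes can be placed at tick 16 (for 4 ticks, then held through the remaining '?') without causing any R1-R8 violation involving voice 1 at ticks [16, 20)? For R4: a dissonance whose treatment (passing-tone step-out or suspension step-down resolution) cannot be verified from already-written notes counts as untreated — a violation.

{C3, F3}

A2: violates R2,R7
B2: violates R4
C3: legal
D3: violates R4
E3: violates R2
F3: legal
G3: violates R4
A3: violates R2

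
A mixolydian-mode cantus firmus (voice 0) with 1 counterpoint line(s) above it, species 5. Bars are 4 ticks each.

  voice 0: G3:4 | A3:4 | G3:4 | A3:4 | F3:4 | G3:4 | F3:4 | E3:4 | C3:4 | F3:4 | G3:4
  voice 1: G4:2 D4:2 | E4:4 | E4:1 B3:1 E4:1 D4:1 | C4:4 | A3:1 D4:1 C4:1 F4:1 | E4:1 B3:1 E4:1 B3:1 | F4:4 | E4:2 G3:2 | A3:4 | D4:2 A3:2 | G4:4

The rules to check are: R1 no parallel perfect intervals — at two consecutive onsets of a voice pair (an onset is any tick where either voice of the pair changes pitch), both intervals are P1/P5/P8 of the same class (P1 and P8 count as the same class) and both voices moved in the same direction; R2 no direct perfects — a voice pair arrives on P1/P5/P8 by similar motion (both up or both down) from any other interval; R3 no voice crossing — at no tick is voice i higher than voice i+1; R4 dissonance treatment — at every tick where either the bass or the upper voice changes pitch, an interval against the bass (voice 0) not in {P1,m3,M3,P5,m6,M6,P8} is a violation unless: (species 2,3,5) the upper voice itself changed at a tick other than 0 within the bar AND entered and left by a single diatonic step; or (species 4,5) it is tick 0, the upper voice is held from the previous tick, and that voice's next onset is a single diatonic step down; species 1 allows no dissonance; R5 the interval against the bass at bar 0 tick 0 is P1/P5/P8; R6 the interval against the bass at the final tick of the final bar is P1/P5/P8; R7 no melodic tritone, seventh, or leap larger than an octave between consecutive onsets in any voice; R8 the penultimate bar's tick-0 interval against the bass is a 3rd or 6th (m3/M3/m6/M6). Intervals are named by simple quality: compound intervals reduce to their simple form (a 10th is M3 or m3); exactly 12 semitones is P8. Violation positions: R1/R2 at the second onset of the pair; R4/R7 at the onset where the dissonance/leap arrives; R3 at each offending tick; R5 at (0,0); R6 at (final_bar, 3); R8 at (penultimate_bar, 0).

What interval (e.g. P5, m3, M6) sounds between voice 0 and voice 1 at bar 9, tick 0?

voice 0=F3 voice 1=D4 -> M6

M6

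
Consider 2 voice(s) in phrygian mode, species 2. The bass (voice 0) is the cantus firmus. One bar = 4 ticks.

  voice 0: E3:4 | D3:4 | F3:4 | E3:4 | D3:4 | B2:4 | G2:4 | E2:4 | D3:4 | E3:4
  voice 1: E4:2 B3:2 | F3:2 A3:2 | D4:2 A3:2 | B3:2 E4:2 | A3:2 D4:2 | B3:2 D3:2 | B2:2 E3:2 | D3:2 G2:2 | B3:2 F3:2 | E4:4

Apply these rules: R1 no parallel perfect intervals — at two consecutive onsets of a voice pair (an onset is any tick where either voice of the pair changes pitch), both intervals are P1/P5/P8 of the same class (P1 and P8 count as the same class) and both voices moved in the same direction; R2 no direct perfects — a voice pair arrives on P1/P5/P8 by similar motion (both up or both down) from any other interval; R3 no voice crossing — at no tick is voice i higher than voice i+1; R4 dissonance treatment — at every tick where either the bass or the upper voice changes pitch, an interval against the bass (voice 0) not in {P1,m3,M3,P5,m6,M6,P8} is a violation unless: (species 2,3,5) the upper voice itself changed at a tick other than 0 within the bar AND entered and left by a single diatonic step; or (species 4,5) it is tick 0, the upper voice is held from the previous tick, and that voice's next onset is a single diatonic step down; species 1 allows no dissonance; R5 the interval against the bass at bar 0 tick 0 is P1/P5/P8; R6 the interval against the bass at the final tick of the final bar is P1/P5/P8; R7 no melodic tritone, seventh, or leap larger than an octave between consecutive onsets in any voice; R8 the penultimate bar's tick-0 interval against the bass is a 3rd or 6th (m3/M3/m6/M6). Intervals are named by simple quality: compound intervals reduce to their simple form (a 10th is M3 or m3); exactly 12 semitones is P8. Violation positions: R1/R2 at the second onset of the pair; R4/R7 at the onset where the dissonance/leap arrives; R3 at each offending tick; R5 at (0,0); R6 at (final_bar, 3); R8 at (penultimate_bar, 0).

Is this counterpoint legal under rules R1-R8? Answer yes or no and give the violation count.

No (9 violations)

bar 0: v0=E3 v1=E4 (P8)
bar 1: v0=D3 v1=F3 (m3)
bar 2: v0=F3 v1=D4 (M6)
bar 3: v0=E3 v1=B3 (P5)
bar 4: v0=D3 v1=A3 (P5)
bar 5: v0=B2 v1=B3 (P8)
bar 6: v0=G2 v1=B2 (M3)
bar 7: v0=E2 v1=D3 (m7)
bar 8: v0=D3 v1=B3 (M6)
bar 9: v0=E3 v1=E4 (P8)
  R7 @ bar1.0: B3->F3 leap 6st
  R2 @ bar4.0: E3/E4 P8 -> D3/A3 P5 similar
  R1 @ bar5.0: D3/D4 P8 -> B2/B3 P8 similar
  R4 @ bar7.0: E2/D3 m7 untreated
  R7 @ bar8.0: E2->D3 leap 10st
  R7 @ bar8.0: G2->B3 leap 16st
  R7 @ bar8.2: B3->F3 leap 6st
  R2 @ bar9.0: D3/F3 m3 -> E3/E4 P8 similar
  R7 @ bar9.0: F3->E4 leap 11st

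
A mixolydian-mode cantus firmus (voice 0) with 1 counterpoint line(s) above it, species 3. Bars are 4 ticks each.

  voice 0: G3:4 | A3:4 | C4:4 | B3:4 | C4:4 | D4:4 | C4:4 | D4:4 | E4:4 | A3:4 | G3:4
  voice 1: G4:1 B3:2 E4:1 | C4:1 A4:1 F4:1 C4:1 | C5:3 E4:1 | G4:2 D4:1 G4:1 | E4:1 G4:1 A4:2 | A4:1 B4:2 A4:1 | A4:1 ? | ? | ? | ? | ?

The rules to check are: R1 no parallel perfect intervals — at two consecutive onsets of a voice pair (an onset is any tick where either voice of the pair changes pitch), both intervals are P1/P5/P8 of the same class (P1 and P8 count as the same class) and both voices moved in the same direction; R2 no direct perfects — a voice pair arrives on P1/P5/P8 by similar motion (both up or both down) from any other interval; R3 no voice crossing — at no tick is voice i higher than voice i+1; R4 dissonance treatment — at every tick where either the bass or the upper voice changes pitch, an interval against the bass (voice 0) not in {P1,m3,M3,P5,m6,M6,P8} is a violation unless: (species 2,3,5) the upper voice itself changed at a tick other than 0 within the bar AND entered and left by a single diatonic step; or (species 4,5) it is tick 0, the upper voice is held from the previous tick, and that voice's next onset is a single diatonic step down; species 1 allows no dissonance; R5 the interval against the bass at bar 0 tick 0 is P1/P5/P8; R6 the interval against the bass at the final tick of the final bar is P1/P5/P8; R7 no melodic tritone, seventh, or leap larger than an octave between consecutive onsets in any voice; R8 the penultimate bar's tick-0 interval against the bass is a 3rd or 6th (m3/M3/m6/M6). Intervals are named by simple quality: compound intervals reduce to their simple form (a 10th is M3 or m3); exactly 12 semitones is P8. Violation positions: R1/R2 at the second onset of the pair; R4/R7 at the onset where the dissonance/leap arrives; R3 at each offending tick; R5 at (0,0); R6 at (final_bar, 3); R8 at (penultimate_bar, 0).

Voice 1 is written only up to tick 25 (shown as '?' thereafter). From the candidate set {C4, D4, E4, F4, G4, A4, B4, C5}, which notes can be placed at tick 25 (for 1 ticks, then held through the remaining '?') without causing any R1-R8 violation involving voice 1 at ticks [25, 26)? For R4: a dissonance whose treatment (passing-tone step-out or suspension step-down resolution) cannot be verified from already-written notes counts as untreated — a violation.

C4: legal
D4: violates R4
E4: legal
F4: violates R4
G4: legal
A4: legal
B4: violates R4
C5: legal

{A4, C4, C5, E4, G4}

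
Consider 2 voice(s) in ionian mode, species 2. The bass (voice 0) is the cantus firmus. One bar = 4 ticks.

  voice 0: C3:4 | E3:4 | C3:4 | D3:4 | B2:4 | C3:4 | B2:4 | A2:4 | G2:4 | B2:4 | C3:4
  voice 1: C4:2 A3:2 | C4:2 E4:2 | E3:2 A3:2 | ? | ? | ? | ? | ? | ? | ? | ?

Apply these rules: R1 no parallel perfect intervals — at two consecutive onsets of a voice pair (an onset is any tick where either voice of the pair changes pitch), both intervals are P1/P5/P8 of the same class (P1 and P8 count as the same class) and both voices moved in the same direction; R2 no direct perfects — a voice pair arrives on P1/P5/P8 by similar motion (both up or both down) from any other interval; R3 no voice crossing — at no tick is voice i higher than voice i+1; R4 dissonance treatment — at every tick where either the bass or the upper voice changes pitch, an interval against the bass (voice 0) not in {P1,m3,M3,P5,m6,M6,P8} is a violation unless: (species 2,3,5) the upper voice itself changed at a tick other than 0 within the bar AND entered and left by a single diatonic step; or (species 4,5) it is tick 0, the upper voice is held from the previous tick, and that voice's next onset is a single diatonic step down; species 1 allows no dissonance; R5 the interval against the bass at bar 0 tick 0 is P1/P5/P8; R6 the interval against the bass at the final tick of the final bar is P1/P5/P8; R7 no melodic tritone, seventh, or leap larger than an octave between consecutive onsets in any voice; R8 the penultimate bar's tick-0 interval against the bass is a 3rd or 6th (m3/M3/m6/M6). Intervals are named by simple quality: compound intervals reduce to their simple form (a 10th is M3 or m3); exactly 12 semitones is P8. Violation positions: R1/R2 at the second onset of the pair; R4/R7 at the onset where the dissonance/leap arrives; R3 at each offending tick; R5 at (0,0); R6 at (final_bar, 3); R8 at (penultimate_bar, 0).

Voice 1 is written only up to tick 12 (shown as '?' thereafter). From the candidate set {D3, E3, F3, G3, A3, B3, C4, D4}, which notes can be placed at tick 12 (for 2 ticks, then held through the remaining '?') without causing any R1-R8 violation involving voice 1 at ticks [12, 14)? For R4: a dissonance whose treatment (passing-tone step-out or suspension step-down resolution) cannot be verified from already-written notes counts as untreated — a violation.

D3: legal
E3: violates R4
F3: legal
G3: violates R4
A3: legal
B3: legal
C4: violates R4
D4: violates R2

{A3, B3, D3, F3}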